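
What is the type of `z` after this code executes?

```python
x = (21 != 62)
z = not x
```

'not' returns bool

bool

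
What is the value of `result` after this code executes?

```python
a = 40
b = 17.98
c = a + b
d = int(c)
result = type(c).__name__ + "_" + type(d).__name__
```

a is int; b is float; c is float; d is int; result = 'float_int'

'float_int'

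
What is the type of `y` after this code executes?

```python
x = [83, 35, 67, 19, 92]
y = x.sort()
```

list.sort() returns None (mutates in place)

NoneType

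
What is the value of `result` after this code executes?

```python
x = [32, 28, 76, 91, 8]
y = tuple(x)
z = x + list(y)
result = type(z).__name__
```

x is list; y is tuple; z is list; result = 'list'

'list'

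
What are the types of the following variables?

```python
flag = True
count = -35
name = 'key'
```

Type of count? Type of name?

count is assigned a bare integer (no decimal point), so it is an int; name is assigned a quoted string literal, so it is a str

int, str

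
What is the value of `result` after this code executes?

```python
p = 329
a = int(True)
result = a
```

p = 329; a = 1; result = 1

1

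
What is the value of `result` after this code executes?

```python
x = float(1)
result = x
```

x = 1.0; result = 1.0

1.0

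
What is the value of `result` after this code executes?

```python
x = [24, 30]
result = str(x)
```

x = [24, 30]; result = '[24, 30]'

'[24, 30]'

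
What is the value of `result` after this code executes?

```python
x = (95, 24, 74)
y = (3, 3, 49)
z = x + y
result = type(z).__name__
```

x is tuple; y is tuple; z is tuple; result = 'tuple'

'tuple'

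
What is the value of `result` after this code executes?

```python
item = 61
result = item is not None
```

item = 61; result = True

True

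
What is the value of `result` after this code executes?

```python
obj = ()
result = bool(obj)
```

obj = (); result = False

False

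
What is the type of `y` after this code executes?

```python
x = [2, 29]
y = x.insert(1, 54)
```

list.insert() returns None

NoneType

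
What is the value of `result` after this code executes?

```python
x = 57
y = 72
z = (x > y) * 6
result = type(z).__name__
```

x is int; y is int; z is int; result = 'int'

'int'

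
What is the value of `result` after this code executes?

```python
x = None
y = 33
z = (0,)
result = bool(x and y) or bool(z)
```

x = None; y = 33; z = (0,); result = True

True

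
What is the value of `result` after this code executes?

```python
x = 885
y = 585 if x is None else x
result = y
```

x = 885; y = 885; result = 885

885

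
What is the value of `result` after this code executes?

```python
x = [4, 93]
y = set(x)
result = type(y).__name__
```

x is list; y is set; result = 'set'

'set'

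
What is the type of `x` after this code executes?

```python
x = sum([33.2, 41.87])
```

sum() of floats returns float

float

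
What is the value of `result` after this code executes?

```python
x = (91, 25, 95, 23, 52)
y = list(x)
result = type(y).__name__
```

x is tuple; y is list; result = 'list'

'list'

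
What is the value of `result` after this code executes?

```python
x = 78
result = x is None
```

x = 78; result = False

False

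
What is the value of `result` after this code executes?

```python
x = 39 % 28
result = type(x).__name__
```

x is int; result = 'int'

'int'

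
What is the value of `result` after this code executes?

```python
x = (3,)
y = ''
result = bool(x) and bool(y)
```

x = (3,); y = ''; result = False

False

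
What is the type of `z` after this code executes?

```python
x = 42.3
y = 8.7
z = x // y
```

float // float = float

float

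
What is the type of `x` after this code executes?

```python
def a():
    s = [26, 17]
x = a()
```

Function without return returns None

NoneType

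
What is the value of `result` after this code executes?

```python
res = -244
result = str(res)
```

res = -244; result = '-244'

'-244'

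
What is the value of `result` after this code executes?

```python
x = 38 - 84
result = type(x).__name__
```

x is int; result = 'int'

'int'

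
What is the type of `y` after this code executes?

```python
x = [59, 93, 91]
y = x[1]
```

Indexing list[int] returns int

int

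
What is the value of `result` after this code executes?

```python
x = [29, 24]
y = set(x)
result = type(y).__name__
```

x is list; y is set; result = 'set'

'set'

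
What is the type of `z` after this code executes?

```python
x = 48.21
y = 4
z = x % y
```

float % int = float

float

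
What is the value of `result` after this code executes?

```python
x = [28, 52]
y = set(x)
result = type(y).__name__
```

x is list; y is set; result = 'set'

'set'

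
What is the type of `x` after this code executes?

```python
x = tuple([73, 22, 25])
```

tuple() constructor returns tuple

tuple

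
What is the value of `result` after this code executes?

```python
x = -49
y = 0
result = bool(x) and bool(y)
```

x = -49; y = 0; result = False

False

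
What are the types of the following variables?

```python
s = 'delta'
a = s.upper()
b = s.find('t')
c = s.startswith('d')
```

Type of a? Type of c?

upper() returns str; startswith() returns bool

str, bool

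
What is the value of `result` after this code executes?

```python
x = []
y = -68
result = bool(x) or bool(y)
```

x = []; y = -68; result = True

True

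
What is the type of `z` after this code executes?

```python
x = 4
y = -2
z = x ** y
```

int ** negative = float

float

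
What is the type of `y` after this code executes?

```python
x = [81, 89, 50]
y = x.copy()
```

list.copy() returns list

list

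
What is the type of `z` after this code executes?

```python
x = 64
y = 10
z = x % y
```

int % int = int

int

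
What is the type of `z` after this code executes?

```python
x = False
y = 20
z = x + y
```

bool + int = int (bool is subclass of int)

int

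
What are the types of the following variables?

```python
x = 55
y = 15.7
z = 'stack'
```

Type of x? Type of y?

x is assigned a bare integer (no decimal point), so it is an int; y is assigned a number with a decimal point, so it is a float

int, float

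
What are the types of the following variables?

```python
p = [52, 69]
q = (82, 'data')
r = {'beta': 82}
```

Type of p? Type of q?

p is assigned a list literal (square brackets); q is assigned a tuple (parenthesized, comma-separated values)

list, tuple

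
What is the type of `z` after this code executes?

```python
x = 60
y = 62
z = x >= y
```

Comparison returns bool

bool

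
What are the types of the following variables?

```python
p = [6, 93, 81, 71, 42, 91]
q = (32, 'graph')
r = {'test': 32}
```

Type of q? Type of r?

q is assigned a tuple (parenthesized, comma-separated values); r is assigned a dict literal ({key: value})

tuple, dict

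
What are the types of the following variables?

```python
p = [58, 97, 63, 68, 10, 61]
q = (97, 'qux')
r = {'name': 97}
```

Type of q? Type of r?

q is assigned a tuple (parenthesized, comma-separated values); r is assigned a dict literal ({key: value})

tuple, dict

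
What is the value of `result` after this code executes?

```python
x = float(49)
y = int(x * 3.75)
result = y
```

x = 49.0; y = 183; result = 183

183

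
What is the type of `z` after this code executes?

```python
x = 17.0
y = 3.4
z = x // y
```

float // float = float

float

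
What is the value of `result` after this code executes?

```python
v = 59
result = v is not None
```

v = 59; result = True

True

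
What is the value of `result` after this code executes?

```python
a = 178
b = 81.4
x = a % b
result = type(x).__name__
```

a is int; b is float; x is float; result = 'float'

'float'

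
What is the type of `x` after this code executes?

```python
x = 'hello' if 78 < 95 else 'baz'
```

Both branches of conditional are str

str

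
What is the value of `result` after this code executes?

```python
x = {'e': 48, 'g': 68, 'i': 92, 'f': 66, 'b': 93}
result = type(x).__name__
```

x is dict; result = 'dict'

'dict'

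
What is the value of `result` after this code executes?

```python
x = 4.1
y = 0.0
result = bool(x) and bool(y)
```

x = 4.1; y = 0.0; result = False

False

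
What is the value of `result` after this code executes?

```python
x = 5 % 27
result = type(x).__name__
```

x is int; result = 'int'

'int'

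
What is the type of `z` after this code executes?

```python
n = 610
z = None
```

None has type NoneType

NoneType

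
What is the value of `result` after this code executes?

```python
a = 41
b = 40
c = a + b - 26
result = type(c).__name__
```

a is int; b is int; c is int; result = 'int'

'int'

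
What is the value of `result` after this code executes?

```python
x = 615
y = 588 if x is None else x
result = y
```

x = 615; y = 615; result = 615

615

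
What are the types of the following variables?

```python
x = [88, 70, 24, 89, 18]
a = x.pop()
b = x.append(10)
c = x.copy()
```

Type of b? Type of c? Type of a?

append() returns None; copy() returns list; pop() returns element

NoneType, list, int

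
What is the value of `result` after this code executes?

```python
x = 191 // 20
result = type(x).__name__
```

x is int; result = 'int'

'int'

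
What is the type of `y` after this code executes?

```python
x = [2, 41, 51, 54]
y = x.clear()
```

list.clear() returns None

NoneType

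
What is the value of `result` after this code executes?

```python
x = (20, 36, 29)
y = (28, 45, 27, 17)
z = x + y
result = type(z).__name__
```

x is tuple; y is tuple; z is tuple; result = 'tuple'

'tuple'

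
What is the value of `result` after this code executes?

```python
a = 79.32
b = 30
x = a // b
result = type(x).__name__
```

a is float; b is int; x is float; result = 'float'

'float'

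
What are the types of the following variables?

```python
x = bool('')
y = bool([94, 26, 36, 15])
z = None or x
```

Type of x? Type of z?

bool() returns bool; None or bool returns the bool

bool, bool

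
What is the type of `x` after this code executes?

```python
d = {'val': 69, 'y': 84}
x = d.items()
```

dict.items() returns dict_items view

dict_items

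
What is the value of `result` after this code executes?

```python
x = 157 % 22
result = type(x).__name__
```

x is int; result = 'int'

'int'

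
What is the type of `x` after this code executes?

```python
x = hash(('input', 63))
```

hash() returns int

int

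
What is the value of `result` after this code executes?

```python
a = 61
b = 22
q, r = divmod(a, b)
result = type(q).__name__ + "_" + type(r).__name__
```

a is int; b is int; q is int; r is int; result = 'int_int'

'int_int'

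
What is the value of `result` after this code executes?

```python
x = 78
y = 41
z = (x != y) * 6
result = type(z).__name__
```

x is int; y is int; z is int; result = 'int'

'int'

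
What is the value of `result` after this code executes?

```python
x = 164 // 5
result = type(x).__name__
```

x is int; result = 'int'

'int'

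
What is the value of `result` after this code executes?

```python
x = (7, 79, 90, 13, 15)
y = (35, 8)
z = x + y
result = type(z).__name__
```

x is tuple; y is tuple; z is tuple; result = 'tuple'

'tuple'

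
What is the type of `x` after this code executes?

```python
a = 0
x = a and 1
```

'and' returns first falsy value (0 is int)

int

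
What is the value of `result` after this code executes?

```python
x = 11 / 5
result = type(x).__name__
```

x is float; result = 'float'

'float'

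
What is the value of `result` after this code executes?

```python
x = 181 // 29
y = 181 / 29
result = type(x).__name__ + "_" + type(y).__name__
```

x is int; y is float; result = 'int_float'

'int_float'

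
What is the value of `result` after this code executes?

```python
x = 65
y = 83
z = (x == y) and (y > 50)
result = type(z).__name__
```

x is int; y is int; z is bool; result = 'bool'

'bool'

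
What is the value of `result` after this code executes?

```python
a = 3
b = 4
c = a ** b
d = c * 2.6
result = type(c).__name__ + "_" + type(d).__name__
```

a is int; b is int; c is int; d is float; result = 'int_float'

'int_float'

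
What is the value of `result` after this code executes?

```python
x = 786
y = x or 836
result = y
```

x = 786; y = 786; result = 786

786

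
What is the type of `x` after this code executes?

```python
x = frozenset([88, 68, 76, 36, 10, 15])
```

frozenset() returns frozenset

frozenset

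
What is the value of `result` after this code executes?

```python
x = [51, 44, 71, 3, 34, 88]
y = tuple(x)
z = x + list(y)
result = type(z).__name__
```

x is list; y is tuple; z is list; result = 'list'

'list'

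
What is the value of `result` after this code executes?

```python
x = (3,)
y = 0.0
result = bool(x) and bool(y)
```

x = (3,); y = 0.0; result = False

False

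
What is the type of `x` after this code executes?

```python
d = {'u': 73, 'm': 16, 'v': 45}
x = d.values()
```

.values() returns dict_values view

dict_values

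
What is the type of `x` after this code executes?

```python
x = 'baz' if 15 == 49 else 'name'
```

Both branches of conditional are str

str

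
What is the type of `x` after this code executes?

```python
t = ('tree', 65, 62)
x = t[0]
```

Index 0 of tuple is a str literal

str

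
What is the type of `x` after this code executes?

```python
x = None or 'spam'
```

'or' with None returns the other truthy value (str)

str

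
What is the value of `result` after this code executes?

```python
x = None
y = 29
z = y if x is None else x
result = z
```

x = None; y = 29; z = 29; result = 29

29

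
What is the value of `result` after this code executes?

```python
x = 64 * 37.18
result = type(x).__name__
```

x is float; result = 'float'

'float'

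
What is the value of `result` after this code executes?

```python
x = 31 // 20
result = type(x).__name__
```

x is int; result = 'int'

'int'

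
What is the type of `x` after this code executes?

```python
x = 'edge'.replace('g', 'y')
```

str.replace() returns str

str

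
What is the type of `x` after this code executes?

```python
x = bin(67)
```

bin() returns str representation

str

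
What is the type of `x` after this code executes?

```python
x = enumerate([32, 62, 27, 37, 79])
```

enumerate() returns an enumerate object

enumerate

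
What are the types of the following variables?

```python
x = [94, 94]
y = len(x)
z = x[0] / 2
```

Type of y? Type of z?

len() returns int; int / int = float

int, float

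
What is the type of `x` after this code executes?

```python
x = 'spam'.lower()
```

str.lower() returns str

str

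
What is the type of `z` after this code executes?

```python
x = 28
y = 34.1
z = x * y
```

int * float = float

float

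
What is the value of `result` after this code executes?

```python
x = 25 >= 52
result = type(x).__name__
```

x is bool; result = 'bool'

'bool'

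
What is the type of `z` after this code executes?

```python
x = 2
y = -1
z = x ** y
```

int ** negative = float

float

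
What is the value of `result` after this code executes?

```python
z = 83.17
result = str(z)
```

z = 83.17; result = '83.17'

'83.17'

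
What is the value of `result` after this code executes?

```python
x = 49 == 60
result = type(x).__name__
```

x is bool; result = 'bool'

'bool'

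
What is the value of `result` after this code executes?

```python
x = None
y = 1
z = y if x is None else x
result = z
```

x = None; y = 1; z = 1; result = 1

1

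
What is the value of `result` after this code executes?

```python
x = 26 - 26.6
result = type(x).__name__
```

x is float; result = 'float'

'float'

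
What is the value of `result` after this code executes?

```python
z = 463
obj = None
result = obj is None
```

z = 463; obj = None; result = True

True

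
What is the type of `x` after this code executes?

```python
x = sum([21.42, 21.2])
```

sum() of floats returns float

float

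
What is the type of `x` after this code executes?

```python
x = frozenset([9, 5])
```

frozenset() returns frozenset

frozenset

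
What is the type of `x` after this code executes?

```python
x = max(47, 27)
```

max() of ints returns int

int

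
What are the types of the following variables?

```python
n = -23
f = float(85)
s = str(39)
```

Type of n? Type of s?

n is assigned a bare integer (no decimal point), so it is an int; s is assigned the result of calling str(), which returns a str

int, str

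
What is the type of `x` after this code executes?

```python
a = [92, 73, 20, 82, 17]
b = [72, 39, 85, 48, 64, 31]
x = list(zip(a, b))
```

list(zip()) returns a list of tuples

list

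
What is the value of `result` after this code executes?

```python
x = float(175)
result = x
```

x = 175.0; result = 175.0

175.0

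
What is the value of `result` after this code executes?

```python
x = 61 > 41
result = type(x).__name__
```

x is bool; result = 'bool'

'bool'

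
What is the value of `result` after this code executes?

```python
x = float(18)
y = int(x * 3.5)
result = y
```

x = 18.0; y = 63; result = 63

63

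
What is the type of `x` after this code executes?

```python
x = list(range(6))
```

list(range()) returns list

list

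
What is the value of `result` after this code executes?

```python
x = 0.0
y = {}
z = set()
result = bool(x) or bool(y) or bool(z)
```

x = 0.0; y = {}; z = set(); result = False

False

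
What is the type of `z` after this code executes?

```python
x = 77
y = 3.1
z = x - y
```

int - float = float

float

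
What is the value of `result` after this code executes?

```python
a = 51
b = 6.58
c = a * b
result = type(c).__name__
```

a is int; b is float; c is float; result = 'float'

'float'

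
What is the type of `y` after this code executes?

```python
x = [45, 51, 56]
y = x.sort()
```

list.sort() returns None (mutates in place)

NoneType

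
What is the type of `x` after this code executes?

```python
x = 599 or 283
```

'or' returns first truthy value (int)

int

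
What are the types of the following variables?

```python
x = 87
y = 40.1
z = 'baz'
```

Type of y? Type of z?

y is assigned a number with a decimal point, so it is a float; z is assigned a quoted string literal, so it is a str

float, str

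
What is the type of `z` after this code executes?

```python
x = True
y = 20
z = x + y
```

bool + int = int (bool is subclass of int)

int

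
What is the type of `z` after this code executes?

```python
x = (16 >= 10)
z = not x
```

'not' returns bool

bool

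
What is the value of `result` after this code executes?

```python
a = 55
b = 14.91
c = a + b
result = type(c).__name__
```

a is int; b is float; c is float; result = 'float'

'float'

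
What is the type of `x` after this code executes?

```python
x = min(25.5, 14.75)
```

min() of floats returns float

float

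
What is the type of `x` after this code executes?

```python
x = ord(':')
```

ord() returns int (code point)

int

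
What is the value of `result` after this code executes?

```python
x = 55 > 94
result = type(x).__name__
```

x is bool; result = 'bool'

'bool'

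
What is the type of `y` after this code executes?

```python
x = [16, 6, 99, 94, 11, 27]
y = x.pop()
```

list.pop() returns the popped element

int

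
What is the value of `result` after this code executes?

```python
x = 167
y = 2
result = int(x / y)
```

x = 167; y = 2; result = 83

83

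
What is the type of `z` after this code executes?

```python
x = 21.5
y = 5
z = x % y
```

float % int = float

float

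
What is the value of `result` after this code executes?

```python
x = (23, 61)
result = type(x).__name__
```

x is tuple; result = 'tuple'

'tuple'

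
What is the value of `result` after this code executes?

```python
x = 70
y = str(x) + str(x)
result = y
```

x = 70; y = '7070'; result = '7070'

'7070'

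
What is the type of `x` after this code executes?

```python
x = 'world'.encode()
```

str.encode() returns bytes

bytes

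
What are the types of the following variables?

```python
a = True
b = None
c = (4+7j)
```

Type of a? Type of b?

a is assigned the constant True, which has type bool; b is assigned None, whose type is NoneType

bool, NoneType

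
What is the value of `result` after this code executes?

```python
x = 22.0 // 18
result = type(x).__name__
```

x is float; result = 'float'

'float'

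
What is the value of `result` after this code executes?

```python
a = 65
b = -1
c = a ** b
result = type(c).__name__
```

a is int; b is int; c is float; result = 'float'

'float'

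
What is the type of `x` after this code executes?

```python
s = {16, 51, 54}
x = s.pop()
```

Popping from set[int] returns int

int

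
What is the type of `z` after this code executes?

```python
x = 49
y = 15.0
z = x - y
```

int - float = float

float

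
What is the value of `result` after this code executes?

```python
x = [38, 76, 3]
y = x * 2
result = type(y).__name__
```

x is list; y is list; result = 'list'

'list'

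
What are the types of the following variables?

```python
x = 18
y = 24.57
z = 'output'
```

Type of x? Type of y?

x is assigned a bare integer (no decimal point), so it is an int; y is assigned a number with a decimal point, so it is a float

int, float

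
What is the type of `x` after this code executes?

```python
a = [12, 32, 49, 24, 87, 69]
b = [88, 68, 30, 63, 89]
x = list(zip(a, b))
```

list(zip()) returns a list of tuples

list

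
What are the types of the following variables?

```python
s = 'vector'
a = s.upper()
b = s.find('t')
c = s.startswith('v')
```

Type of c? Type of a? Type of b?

startswith() returns bool; upper() returns str; find() returns int

bool, str, int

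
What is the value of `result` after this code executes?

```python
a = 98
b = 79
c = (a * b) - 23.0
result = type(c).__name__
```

a is int; b is int; c is float; result = 'float'

'float'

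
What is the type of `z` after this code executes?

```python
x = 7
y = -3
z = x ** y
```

int ** negative = float

float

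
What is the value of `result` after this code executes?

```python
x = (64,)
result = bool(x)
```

x = (64,); result = True

True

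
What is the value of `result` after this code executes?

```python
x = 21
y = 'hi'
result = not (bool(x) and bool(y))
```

x = 21; y = 'hi'; result = False

False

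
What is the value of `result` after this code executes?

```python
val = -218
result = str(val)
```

val = -218; result = '-218'

'-218'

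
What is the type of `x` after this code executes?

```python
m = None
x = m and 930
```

'and' returns first falsy value (None)

NoneType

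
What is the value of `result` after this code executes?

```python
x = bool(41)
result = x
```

x = True; result = True

True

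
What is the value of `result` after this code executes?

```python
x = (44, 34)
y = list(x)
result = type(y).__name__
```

x is tuple; y is list; result = 'list'

'list'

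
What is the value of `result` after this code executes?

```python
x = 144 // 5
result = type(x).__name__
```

x is int; result = 'int'

'int'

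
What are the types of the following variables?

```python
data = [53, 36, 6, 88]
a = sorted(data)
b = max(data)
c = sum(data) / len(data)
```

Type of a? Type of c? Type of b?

sorted() returns list; int / int = float; max of ints returns int

list, float, int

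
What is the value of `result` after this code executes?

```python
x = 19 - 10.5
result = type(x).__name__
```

x is float; result = 'float'

'float'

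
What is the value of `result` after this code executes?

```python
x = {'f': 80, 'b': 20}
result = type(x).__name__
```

x is dict; result = 'dict'

'dict'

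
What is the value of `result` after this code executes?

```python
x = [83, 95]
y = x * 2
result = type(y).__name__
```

x is list; y is list; result = 'list'

'list'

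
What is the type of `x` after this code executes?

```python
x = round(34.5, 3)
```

round() with decimal places returns float

float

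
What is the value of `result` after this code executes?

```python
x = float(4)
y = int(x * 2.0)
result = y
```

x = 4.0; y = 8; result = 8

8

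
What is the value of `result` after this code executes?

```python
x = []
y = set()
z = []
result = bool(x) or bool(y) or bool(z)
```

x = []; y = set(); z = []; result = False

False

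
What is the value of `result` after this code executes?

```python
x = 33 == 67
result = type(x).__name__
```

x is bool; result = 'bool'

'bool'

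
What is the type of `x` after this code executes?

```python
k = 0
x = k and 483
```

'and' returns first falsy value (0 is int)

int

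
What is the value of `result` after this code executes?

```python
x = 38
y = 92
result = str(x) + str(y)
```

x = 38; y = 92; result = '3892'

'3892'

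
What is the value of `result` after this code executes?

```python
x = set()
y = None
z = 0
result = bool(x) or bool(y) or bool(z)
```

x = set(); y = None; z = 0; result = False

False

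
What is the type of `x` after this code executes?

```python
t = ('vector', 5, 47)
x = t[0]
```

Index 0 of tuple is a str literal

str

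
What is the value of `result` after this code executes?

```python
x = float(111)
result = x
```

x = 111.0; result = 111.0

111.0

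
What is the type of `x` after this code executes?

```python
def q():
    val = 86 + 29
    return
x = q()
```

Bare return returns None

NoneType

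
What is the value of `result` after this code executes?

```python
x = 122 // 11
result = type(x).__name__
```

x is int; result = 'int'

'int'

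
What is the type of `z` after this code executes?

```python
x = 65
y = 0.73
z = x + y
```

int + float = float

float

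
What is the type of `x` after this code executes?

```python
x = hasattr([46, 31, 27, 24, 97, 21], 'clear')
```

hasattr() returns bool

bool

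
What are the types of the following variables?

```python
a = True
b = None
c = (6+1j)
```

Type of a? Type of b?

a is assigned the constant True, which has type bool; b is assigned None, whose type is NoneType

bool, NoneType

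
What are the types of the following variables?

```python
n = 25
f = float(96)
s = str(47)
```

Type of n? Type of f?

n is assigned a bare integer (no decimal point), so it is an int; f is assigned the result of calling float(), which returns a float

int, float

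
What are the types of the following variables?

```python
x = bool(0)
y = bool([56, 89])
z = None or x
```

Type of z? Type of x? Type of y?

None or bool returns the bool; bool() returns bool; bool() returns bool

bool, bool, bool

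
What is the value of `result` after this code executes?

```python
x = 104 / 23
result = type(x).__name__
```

x is float; result = 'float'

'float'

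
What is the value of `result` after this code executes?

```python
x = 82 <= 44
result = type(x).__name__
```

x is bool; result = 'bool'

'bool'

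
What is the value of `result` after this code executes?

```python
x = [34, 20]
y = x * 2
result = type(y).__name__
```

x is list; y is list; result = 'list'

'list'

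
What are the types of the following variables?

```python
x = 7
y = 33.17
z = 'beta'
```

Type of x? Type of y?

x is assigned a bare integer (no decimal point), so it is an int; y is assigned a number with a decimal point, so it is a float

int, float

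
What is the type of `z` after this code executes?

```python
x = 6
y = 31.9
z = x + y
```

int + float = float

float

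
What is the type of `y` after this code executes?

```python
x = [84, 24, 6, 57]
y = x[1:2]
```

Slicing a list returns a list

list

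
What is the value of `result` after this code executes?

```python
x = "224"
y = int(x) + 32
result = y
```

x = '224'; y = 256; result = 256

256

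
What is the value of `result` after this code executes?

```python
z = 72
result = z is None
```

z = 72; result = False

False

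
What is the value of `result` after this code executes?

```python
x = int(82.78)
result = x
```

x = 82; result = 82

82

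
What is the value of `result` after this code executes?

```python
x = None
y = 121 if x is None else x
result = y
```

x = None; y = 121; result = 121

121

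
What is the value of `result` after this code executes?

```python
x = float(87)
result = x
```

x = 87.0; result = 87.0

87.0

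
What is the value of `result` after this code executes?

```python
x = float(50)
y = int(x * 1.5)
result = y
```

x = 50.0; y = 75; result = 75

75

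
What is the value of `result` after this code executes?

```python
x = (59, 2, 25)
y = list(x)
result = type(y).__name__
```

x is tuple; y is list; result = 'list'

'list'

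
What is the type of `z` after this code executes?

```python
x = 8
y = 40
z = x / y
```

int / int = float

float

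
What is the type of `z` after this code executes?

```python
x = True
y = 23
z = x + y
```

bool + int = int (bool is subclass of int)

int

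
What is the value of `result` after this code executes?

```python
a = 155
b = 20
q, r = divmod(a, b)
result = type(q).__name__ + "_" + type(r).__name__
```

a is int; b is int; q is int; r is int; result = 'int_int'

'int_int'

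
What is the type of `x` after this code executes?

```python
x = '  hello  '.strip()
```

str.strip() returns str

str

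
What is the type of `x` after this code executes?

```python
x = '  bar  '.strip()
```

str.strip() returns str

str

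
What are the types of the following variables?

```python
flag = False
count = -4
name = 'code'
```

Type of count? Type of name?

count is assigned a bare integer (no decimal point), so it is an int; name is assigned a quoted string literal, so it is a str

int, str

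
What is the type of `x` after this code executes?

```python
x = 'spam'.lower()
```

str.lower() returns str

str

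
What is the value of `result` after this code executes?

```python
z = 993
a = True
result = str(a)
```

z = 993; a = True; result = 'True'

'True'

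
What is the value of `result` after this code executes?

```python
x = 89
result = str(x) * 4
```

x = 89; result = '89898989'

'89898989'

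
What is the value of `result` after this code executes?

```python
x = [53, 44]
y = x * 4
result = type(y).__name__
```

x is list; y is list; result = 'list'

'list'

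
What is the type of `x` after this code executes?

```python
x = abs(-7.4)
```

abs() of float returns float

float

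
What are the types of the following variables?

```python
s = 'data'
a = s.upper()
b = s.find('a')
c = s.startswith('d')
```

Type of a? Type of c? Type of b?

upper() returns str; startswith() returns bool; find() returns int

str, bool, int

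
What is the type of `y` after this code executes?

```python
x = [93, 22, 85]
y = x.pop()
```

list.pop() returns the popped element

int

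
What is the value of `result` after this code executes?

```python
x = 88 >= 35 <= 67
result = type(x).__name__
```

x is bool; result = 'bool'

'bool'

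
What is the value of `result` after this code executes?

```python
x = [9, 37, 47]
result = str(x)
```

x = [9, 37, 47]; result = '[9, 37, 47]'

'[9, 37, 47]'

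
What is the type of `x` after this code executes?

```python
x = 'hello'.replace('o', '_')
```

str.replace() returns str

str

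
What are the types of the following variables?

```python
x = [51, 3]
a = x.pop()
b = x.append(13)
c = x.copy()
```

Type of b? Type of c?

append() returns None; copy() returns list

NoneType, list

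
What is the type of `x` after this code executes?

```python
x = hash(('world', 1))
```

hash() returns int

int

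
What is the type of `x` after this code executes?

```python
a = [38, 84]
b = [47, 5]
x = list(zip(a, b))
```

list(zip()) returns a list of tuples

list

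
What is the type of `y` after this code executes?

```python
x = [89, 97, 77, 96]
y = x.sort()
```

list.sort() returns None (mutates in place)

NoneType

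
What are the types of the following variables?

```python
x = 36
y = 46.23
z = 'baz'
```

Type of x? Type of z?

x is assigned a bare integer (no decimal point), so it is an int; z is assigned a quoted string literal, so it is a str

int, str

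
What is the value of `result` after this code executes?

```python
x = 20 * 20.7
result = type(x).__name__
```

x is float; result = 'float'

'float'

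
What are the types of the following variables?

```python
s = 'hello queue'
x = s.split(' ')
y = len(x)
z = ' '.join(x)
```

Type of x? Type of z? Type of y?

str.split() returns list; str.join() returns str; len() returns int

list, str, int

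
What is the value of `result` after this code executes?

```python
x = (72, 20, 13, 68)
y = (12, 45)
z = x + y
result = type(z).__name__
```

x is tuple; y is tuple; z is tuple; result = 'tuple'

'tuple'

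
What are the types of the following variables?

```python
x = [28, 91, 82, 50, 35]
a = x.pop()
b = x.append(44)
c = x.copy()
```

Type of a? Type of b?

pop() returns element; append() returns None

int, NoneType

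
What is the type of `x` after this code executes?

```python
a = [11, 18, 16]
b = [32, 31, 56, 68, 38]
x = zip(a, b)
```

zip() returns a zip object

zip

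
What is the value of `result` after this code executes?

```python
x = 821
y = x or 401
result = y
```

x = 821; y = 821; result = 821

821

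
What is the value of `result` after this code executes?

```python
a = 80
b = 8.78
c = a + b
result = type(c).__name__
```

a is int; b is float; c is float; result = 'float'

'float'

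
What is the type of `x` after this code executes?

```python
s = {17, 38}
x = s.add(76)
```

set.add() returns None (mutates in place)

NoneType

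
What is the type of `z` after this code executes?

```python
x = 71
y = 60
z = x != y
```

Comparison returns bool

bool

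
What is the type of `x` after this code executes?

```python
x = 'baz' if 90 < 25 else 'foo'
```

Both branches of conditional are str

str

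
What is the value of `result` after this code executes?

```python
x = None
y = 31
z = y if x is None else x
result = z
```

x = None; y = 31; z = 31; result = 31

31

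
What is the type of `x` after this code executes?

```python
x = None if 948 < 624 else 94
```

948 < 624 is False, so the else branch is taken

int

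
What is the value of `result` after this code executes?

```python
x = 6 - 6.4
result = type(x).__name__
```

x is float; result = 'float'

'float'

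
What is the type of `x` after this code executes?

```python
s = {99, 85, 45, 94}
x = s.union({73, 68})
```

set.union() returns a new set

set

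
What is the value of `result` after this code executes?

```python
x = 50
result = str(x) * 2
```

x = 50; result = '5050'

'5050'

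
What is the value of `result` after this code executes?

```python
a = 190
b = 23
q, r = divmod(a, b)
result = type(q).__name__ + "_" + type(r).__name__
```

a is int; b is int; q is int; r is int; result = 'int_int'

'int_int'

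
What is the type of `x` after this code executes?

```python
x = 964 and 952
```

'and' with truthy values returns last operand (int)

int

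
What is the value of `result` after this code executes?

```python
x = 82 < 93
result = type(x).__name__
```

x is bool; result = 'bool'

'bool'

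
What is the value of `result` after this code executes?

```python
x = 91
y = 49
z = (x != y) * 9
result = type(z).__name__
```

x is int; y is int; z is int; result = 'int'

'int'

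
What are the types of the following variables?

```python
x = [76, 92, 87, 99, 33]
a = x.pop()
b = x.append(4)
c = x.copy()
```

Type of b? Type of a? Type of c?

append() returns None; pop() returns element; copy() returns list

NoneType, int, list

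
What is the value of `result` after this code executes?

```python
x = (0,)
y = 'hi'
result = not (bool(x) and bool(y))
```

x = (0,); y = 'hi'; result = False

False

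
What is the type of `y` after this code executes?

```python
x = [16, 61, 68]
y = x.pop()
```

list.pop() returns the popped element

int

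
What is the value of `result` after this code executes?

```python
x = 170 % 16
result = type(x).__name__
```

x is int; result = 'int'

'int'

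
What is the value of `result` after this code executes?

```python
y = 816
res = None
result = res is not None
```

y = 816; res = None; result = False

False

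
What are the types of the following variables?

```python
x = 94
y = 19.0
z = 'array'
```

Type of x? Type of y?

x is assigned a bare integer (no decimal point), so it is an int; y is assigned a number with a decimal point, so it is a float

int, float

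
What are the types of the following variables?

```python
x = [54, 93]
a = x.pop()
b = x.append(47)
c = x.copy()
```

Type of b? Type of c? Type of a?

append() returns None; copy() returns list; pop() returns element

NoneType, list, int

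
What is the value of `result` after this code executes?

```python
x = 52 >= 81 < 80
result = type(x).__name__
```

x is bool; result = 'bool'

'bool'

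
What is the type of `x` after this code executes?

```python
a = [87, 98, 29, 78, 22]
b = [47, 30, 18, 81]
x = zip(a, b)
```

zip() returns a zip object

zip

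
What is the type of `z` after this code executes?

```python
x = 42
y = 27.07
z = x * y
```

int * float = float

float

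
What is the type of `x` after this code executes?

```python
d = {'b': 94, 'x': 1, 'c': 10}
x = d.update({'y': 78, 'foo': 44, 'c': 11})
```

dict.update() returns None

NoneType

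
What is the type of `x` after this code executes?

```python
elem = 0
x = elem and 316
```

'and' returns first falsy value (0 is int)

int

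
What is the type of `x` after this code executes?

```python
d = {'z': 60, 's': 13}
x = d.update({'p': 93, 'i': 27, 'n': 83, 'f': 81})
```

dict.update() returns None

NoneType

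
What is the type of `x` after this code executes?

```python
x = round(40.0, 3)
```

round() with decimal places returns float

float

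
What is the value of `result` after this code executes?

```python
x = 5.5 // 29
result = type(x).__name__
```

x is float; result = 'float'

'float'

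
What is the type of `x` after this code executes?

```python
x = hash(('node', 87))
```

hash() returns int

int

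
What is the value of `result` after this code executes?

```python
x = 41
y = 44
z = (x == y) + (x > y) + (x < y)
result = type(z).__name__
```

x is int; y is int; z is int; result = 'int'

'int'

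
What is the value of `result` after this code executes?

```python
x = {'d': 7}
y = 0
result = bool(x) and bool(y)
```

x = {'d': 7}; y = 0; result = False

False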